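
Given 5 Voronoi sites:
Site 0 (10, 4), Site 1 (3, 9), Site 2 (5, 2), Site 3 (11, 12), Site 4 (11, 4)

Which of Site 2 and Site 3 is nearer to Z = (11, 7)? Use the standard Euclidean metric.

Compare squared distances:
d²(Z, Site 2) = (11−5)² + (7−2)² = 36 + 25 = 61
d²(Z, Site 3) = (11−11)² + (7−12)² = 0 + 25 = 25
61 > 25, so Site 3 is closer.

Site 3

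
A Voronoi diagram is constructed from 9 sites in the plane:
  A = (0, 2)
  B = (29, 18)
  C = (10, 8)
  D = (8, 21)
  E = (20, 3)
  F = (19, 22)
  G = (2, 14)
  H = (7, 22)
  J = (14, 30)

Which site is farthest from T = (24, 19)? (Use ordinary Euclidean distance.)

Squared Euclidean distances:
|TA|² = 576 + 289 = 865
|TB|² = 25 + 1 = 26
|TC|² = 196 + 121 = 317
|TD|² = 256 + 4 = 260
|TE|² = 16 + 256 = 272
|TF|² = 25 + 9 = 34
|TG|² = 484 + 25 = 509
|TH|² = 289 + 9 = 298
|TJ|² = 100 + 121 = 221
The largest is to A.

A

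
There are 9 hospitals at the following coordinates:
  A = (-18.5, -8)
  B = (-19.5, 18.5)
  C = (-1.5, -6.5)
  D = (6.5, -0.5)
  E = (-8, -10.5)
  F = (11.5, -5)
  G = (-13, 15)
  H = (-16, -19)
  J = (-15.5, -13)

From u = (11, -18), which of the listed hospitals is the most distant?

Since √ is increasing, it suffices to compare squared distances:
|uA|² = 870.25 + 100 = 970.25
|uB|² = 930.25 + 1332.25 = 2262.5
|uC|² = 156.25 + 132.25 = 288.5
|uD|² = 20.25 + 306.25 = 326.5
|uE|² = 361 + 56.25 = 417.25
|uF|² = 0.25 + 169 = 169.25
|uG|² = 576 + 1089 = 1665
|uH|² = 729 + 1 = 730
|uJ|² = 702.25 + 25 = 727.25
The largest is to B.

B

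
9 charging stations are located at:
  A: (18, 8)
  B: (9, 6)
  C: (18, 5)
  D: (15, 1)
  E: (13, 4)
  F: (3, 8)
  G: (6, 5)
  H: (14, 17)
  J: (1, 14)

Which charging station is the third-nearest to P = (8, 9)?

F

Since √ is increasing, it suffices to compare squared distances:
|PA|² = (8−18)² + (9−8)² = 100 + 1 = 101
|PB|² = (8−9)² + (9−6)² = 1 + 9 = 10
|PC|² = (8−18)² + (9−5)² = 100 + 16 = 116
|PD|² = (8−15)² + (9−1)² = 49 + 64 = 113
|PE|² = (8−13)² + (9−4)² = 25 + 25 = 50
|PF|² = (8−3)² + (9−8)² = 25 + 1 = 26
|PG|² = (8−6)² + (9−5)² = 4 + 16 = 20
|PH|² = (8−14)² + (9−17)² = 36 + 64 = 100
|PJ|² = (8−1)² + (9−14)² = 49 + 25 = 74
Sorted ascending: B, G, F, E, … — the third-nearest is F.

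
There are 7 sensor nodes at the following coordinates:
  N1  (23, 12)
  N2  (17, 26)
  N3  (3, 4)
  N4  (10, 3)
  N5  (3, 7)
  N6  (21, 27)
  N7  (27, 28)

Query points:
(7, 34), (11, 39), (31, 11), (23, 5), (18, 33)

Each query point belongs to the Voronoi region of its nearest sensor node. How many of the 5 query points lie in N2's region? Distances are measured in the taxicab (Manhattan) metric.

(7, 34) — d to each: N1:38, N2:18, N3:34, N4:34, N5:31, N6:21, N7:26 → nearest is N2
(11, 39) — d to each: N1:39, N2:19, N3:43, N4:37, N5:40, N6:22, N7:27 → nearest is N2
(31, 11) — d to each: N1:9, N2:29, N3:35, N4:29, N5:32, N6:26, N7:21 → nearest is N1
(23, 5) — d to each: N1:7, N2:27, N3:21, N4:15, N5:22, N6:24, N7:27 → nearest is N1
(18, 33) — d to each: N1:26, N2:8, N3:44, N4:38, N5:41, N6:9, N7:14 → nearest is N2
3 of the 5 points have N2 as nearest.

3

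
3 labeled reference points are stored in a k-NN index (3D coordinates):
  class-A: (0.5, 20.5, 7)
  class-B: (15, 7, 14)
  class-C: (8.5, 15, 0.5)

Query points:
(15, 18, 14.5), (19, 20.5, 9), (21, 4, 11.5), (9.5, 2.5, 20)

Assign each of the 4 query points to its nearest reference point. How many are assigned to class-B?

3

(15, 18, 14.5) — d² to each: class-A:272.75, class-B:121.25, class-C:247.25 → nearest is class-B
(19, 20.5, 9) — d² to each: class-A:346.25, class-B:223.25, class-C:212.75 → nearest is class-C
(21, 4, 11.5) — d² to each: class-A:712.75, class-B:51.25, class-C:398.25 → nearest is class-B
(9.5, 2.5, 20) — d² to each: class-A:574, class-B:86.5, class-C:537.5 → nearest is class-B
3 of the 4 points have class-B as nearest.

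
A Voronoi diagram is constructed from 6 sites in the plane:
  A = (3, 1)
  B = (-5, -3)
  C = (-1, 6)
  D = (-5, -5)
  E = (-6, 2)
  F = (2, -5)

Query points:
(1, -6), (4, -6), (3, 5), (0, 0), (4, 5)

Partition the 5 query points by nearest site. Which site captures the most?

(1, -6) — d² to each: A:53, B:45, C:148, D:37, E:113, F:2 → nearest is F
(4, -6) — d² to each: A:50, B:90, C:169, D:82, E:164, F:5 → nearest is F
(3, 5) — d² to each: A:16, B:128, C:17, D:164, E:90, F:101 → nearest is A
(0, 0) — d² to each: A:10, B:34, C:37, D:50, E:40, F:29 → nearest is A
(4, 5) — d² to each: A:17, B:145, C:26, D:181, E:109, F:104 → nearest is A
Tally — A:3, F:2. A captures the most (3).

A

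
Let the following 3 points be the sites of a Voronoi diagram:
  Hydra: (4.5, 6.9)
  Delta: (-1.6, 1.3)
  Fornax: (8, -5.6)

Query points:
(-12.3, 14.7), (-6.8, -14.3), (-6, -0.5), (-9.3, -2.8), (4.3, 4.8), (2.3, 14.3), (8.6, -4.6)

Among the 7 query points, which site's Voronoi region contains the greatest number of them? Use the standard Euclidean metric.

Delta

(-12.3, 14.7) — d² to each: Hydra:343.08, Delta:294.05, Fornax:824.18 → nearest is Delta
(-6.8, -14.3) — d² to each: Hydra:577.13, Delta:270.4, Fornax:294.73 → nearest is Delta
(-6, -0.5) — d² to each: Hydra:165.01, Delta:22.6, Fornax:222.01 → nearest is Delta
(-9.3, -2.8) — d² to each: Hydra:284.53, Delta:76.1, Fornax:307.13 → nearest is Delta
(4.3, 4.8) — d² to each: Hydra:4.45, Delta:47.06, Fornax:121.85 → nearest is Hydra
(2.3, 14.3) — d² to each: Hydra:59.6, Delta:184.21, Fornax:428.5 → nearest is Hydra
(8.6, -4.6) — d² to each: Hydra:149.06, Delta:138.85, Fornax:1.36 → nearest is Fornax
Tally — Hydra:2, Delta:4, Fornax:1. Delta captures the most (4).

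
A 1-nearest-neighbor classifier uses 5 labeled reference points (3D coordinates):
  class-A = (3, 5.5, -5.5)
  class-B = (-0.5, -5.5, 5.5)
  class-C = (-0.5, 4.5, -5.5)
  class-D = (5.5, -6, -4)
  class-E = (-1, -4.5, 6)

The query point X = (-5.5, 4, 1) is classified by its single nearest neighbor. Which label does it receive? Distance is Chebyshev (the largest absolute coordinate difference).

class-C

d(X, class-A) = max(8.5, 1.5, 6.5) = 8.5
d(X, class-B) = max(5, 9.5, 4.5) = 9.5
d(X, class-C) = max(5, 0.5, 6.5) = 6.5
d(X, class-D) = max(11, 10, 5) = 11
d(X, class-E) = max(4.5, 8.5, 5) = 8.5
Minimum is at class-C.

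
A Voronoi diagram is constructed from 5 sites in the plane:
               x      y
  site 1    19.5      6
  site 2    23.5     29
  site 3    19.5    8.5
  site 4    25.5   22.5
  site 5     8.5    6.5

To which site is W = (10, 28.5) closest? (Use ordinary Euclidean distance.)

Squared Euclidean distances:
d²(W, site 1) = (10−19.5)² + (28.5−6)² = 90.25 + 506.25 = 596.5
d²(W, site 2) = (10−23.5)² + (28.5−29)² = 182.25 + 0.25 = 182.5
d²(W, site 3) = (10−19.5)² + (28.5−8.5)² = 90.25 + 400 = 490.25
d²(W, site 4) = (10−25.5)² + (28.5−22.5)² = 240.25 + 36 = 276.25
d²(W, site 5) = (10−8.5)² + (28.5−6.5)² = 2.25 + 484 = 486.25
The smallest is to site 2, so W lies in the Voronoi region of site 2.

site 2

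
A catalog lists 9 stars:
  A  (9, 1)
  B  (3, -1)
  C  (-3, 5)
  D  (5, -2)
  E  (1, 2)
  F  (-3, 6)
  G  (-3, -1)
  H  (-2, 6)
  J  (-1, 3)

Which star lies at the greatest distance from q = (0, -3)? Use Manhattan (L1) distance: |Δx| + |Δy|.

A

d(q,A) = 9 + 4 = 13
d(q,B) = 3 + 2 = 5
d(q,C) = 3 + 8 = 11
d(q,D) = 5 + 1 = 6
d(q,E) = 1 + 5 = 6
d(q,F) = 3 + 9 = 12
d(q,G) = 3 + 2 = 5
d(q,H) = 2 + 9 = 11
d(q,J) = 1 + 6 = 7
The largest is to A.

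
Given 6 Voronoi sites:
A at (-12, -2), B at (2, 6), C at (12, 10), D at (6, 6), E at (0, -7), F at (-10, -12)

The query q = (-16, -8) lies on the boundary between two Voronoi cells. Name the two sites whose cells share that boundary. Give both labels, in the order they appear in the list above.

Squared distances from q to each site:
|qA|² = (-16−(-12))² + (-8−(-2))² = 16 + 36 = 52
|qB|² = (-16−2)² + (-8−6)² = 324 + 196 = 520
|qC|² = (-16−12)² + (-8−10)² = 784 + 324 = 1108
|qD|² = (-16−6)² + (-8−6)² = 484 + 196 = 680
|qE|² = (-16−0)² + (-8−(-7))² = 256 + 1 = 257
|qF|² = (-16−(-10))² + (-8−(-12))² = 36 + 16 = 52
q is equidistant from A and F (both at squared distance 52), and every other site is strictly farther — so q lies on the A–F Voronoi edge.

A and F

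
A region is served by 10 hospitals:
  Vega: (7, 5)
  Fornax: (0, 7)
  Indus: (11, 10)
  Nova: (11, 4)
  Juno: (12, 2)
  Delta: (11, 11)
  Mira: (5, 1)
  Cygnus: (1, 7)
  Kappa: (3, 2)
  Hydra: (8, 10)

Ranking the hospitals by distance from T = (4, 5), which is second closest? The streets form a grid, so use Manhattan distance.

d(T, Vega) = |4−7| + |5−5| = 3 + 0 = 3
d(T, Fornax) = |4−0| + |5−7| = 4 + 2 = 6
d(T, Indus) = |4−11| + |5−10| = 7 + 5 = 12
d(T, Nova) = |4−11| + |5−4| = 7 + 1 = 8
d(T, Juno) = |4−12| + |5−2| = 8 + 3 = 11
d(T, Delta) = |4−11| + |5−11| = 7 + 6 = 13
d(T, Mira) = |4−5| + |5−1| = 1 + 4 = 5
d(T, Cygnus) = |4−1| + |5−7| = 3 + 2 = 5
d(T, Kappa) = |4−3| + |5−2| = 1 + 3 = 4
d(T, Hydra) = |4−8| + |5−10| = 4 + 5 = 9
Sorted ascending: Vega, Kappa, Mira, … — the second-nearest is Kappa.

Kappa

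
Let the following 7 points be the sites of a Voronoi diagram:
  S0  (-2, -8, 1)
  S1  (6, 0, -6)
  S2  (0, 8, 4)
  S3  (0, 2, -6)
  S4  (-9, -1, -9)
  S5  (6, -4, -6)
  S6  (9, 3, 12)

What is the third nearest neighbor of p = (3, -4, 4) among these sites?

S1

Squared Euclidean distances:
|pS0|² = (3−(-2))² + (-4−(-8))² + (4−1)² = 25 + 16 + 9 = 50
|pS1|² = (3−6)² + (-4−0)² + (4−(-6))² = 9 + 16 + 100 = 125
|pS2|² = (3−0)² + (-4−8)² + (4−4)² = 9 + 144 + 0 = 153
|pS3|² = (3−0)² + (-4−2)² + (4−(-6))² = 9 + 36 + 100 = 145
|pS4|² = (3−(-9))² + (-4−(-1))² + (4−(-9))² = 144 + 9 + 169 = 322
|pS5|² = (3−6)² + (-4−(-4))² + (4−(-6))² = 9 + 0 + 100 = 109
|pS6|² = (3−9)² + (-4−3)² + (4−12)² = 36 + 49 + 64 = 149
Sorted ascending: S0, S5, S1, S3, … — the third-nearest is S1.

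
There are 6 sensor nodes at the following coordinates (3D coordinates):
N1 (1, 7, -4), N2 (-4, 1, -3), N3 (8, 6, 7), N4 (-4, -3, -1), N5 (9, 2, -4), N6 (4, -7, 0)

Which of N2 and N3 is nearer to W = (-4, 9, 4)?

Compare squared distances:
|WN2|² = (-4−(-4))² + (9−1)² + (4−(-3))² = 0 + 64 + 49 = 113
|WN3|² = (-4−8)² + (9−6)² + (4−7)² = 144 + 9 + 9 = 162
113 < 162, so N2 is closer.

N2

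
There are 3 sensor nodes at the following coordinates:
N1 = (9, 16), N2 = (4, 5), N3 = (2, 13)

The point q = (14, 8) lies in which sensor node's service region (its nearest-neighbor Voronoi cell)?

Squared Euclidean distances:
|qN1|² = (14−9)² + (8−16)² = 25 + 64 = 89
|qN2|² = (14−4)² + (8−5)² = 100 + 9 = 109
|qN3|² = (14−2)² + (8−13)² = 144 + 25 = 169
N1 is nearest.

N1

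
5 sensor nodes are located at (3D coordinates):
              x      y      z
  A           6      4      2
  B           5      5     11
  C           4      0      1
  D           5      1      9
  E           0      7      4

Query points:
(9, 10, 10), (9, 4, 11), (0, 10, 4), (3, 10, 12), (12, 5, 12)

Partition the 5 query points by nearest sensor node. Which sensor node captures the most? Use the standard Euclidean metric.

(9, 10, 10) — d² to each: A:109, B:42, C:206, D:98, E:126 → nearest is B
(9, 4, 11) — d² to each: A:90, B:17, C:141, D:29, E:139 → nearest is B
(0, 10, 4) — d² to each: A:76, B:99, C:125, D:131, E:9 → nearest is E
(3, 10, 12) — d² to each: A:145, B:30, C:222, D:94, E:82 → nearest is B
(12, 5, 12) — d² to each: A:137, B:50, C:210, D:74, E:212 → nearest is B
Tally — B:4, E:1. B captures the most (4).

B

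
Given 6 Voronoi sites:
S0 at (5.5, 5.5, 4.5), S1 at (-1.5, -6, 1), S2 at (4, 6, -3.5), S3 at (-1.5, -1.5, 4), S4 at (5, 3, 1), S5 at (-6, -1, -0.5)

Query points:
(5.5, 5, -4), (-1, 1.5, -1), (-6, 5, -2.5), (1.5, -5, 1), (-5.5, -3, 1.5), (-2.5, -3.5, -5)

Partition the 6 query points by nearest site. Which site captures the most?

(5.5, 5, -4) — d² to each: S0:72.5, S1:195, S2:3.5, S3:155.25, S4:29.25, S5:180.5 → nearest is S2
(-1, 1.5, -1) — d² to each: S0:88.5, S1:60.5, S2:51.5, S3:34.25, S4:42.25, S5:31.5 → nearest is S5
(-6, 5, -2.5) — d² to each: S0:181.5, S1:153.5, S2:102, S3:104.75, S4:137.25, S5:40 → nearest is S5
(1.5, -5, 1) — d² to each: S0:138.5, S1:10, S2:147.5, S3:30.25, S4:76.25, S5:74.5 → nearest is S1
(-5.5, -3, 1.5) — d² to each: S0:202.25, S1:25.25, S2:196.25, S3:24.5, S4:146.5, S5:8.25 → nearest is S5
(-2.5, -3.5, -5) — d² to each: S0:235.25, S1:43.25, S2:134.75, S3:86, S4:134.5, S5:38.75 → nearest is S5
Tally — S1:1, S2:1, S5:4. S5 captures the most (4).

S5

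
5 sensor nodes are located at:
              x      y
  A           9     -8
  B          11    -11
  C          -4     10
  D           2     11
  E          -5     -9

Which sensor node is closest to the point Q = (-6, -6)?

Compare squared distances (the ordering matches that of the actual distances):
|QA|² = (-6−9)² + (-6−(-8))² = 225 + 4 = 229
|QB|² = (-6−11)² + (-6−(-11))² = 289 + 25 = 314
|QC|² = (-6−(-4))² + (-6−10)² = 4 + 256 = 260
|QD|² = (-6−2)² + (-6−11)² = 64 + 289 = 353
|QE|² = (-6−(-5))² + (-6−(-9))² = 1 + 9 = 10
Minimum is at E.

E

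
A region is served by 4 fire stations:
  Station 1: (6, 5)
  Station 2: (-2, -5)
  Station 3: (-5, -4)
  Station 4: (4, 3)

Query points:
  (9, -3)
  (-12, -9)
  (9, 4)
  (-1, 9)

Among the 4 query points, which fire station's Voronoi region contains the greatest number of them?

Station 4

(9, -3) — d² to each: Station 1:73, Station 2:125, Station 3:197, Station 4:61 → nearest is Station 4
(-12, -9) — d² to each: Station 1:520, Station 2:116, Station 3:74, Station 4:400 → nearest is Station 3
(9, 4) — d² to each: Station 1:10, Station 2:202, Station 3:260, Station 4:26 → nearest is Station 1
(-1, 9) — d² to each: Station 1:65, Station 2:197, Station 3:185, Station 4:61 → nearest is Station 4
Tally — Station 1:1, Station 3:1, Station 4:2. Station 4 captures the most (2).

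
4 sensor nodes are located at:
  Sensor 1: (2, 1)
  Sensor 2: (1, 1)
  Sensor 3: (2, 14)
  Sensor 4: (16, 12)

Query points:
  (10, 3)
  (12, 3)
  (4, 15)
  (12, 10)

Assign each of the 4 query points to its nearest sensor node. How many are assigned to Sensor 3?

(10, 3) — d² to each: Sensor 1:68, Sensor 2:85, Sensor 3:185, Sensor 4:117 → nearest is Sensor 1
(12, 3) — d² to each: Sensor 1:104, Sensor 2:125, Sensor 3:221, Sensor 4:97 → nearest is Sensor 4
(4, 15) — d² to each: Sensor 1:200, Sensor 2:205, Sensor 3:5, Sensor 4:153 → nearest is Sensor 3
(12, 10) — d² to each: Sensor 1:181, Sensor 2:202, Sensor 3:116, Sensor 4:20 → nearest is Sensor 4
1 of the 4 points has Sensor 3 as nearest.

1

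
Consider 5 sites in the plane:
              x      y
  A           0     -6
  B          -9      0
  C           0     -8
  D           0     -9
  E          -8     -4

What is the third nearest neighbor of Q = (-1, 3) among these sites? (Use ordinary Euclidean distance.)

Since √ is increasing, it suffices to compare squared distances:
|QA|² = (-1−0)² + (3−(-6))² = 1 + 81 = 82
|QB|² = (-1−(-9))² + (3−0)² = 64 + 9 = 73
|QC|² = (-1−0)² + (3−(-8))² = 1 + 121 = 122
|QD|² = (-1−0)² + (3−(-9))² = 1 + 144 = 145
|QE|² = (-1−(-8))² + (3−(-4))² = 49 + 49 = 98
Sorted ascending: B, A, E, C, … — the third-nearest is E.

E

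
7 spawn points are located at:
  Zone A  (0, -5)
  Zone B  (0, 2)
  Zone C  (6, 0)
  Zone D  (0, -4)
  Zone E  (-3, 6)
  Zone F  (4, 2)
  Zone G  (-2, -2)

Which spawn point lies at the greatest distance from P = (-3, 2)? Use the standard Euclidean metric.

Squared Euclidean distances:
d²(P, Zone A) = (-3−0)² + (2−(-5))² = 9 + 49 = 58
d²(P, Zone B) = (-3−0)² + (2−2)² = 9 + 0 = 9
d²(P, Zone C) = (-3−6)² + (2−0)² = 81 + 4 = 85
d²(P, Zone D) = (-3−0)² + (2−(-4))² = 9 + 36 = 45
d²(P, Zone E) = (-3−(-3))² + (2−6)² = 0 + 16 = 16
d²(P, Zone F) = (-3−4)² + (2−2)² = 49 + 0 = 49
d²(P, Zone G) = (-3−(-2))² + (2−(-2))² = 1 + 16 = 17
The largest is to Zone C.

Zone C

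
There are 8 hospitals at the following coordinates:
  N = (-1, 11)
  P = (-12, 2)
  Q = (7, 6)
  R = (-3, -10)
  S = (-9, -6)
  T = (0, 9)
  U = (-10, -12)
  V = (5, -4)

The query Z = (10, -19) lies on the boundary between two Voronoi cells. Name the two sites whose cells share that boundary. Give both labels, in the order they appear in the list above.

Squared distances from Z to each site:
|ZN|² = 121 + 900 = 1021
|ZP|² = 484 + 441 = 925
|ZQ|² = 9 + 625 = 634
|ZR|² = 169 + 81 = 250
|ZS|² = 361 + 169 = 530
|ZT|² = 100 + 784 = 884
|ZU|² = 400 + 49 = 449
|ZV|² = 25 + 225 = 250
Z is equidistant from R and V (both at squared distance 250), and every other site is strictly farther — so Z lies on the R–V Voronoi edge.

R and V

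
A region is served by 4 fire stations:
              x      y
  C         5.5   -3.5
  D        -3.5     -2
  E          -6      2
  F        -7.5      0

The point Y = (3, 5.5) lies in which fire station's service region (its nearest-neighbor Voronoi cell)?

Squared Euclidean distances:
|YC|² = (3−5.5)² + (5.5−(-3.5))² = 6.25 + 81 = 87.25
|YD|² = (3−(-3.5))² + (5.5−(-2))² = 42.25 + 56.25 = 98.5
|YE|² = (3−(-6))² + (5.5−2)² = 81 + 12.25 = 93.25
|YF|² = (3−(-7.5))² + (5.5−0)² = 110.25 + 30.25 = 140.5
C is nearest.

C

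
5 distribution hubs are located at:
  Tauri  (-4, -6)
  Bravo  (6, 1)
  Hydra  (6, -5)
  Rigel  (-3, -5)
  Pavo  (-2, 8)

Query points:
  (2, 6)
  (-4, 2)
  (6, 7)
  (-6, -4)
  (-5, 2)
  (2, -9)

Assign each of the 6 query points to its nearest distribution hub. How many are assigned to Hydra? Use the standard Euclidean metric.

(2, 6) — d² to each: Tauri:180, Bravo:41, Hydra:137, Rigel:146, Pavo:20 → nearest is Pavo
(-4, 2) — d² to each: Tauri:64, Bravo:101, Hydra:149, Rigel:50, Pavo:40 → nearest is Pavo
(6, 7) — d² to each: Tauri:269, Bravo:36, Hydra:144, Rigel:225, Pavo:65 → nearest is Bravo
(-6, -4) — d² to each: Tauri:8, Bravo:169, Hydra:145, Rigel:10, Pavo:160 → nearest is Tauri
(-5, 2) — d² to each: Tauri:65, Bravo:122, Hydra:170, Rigel:53, Pavo:45 → nearest is Pavo
(2, -9) — d² to each: Tauri:45, Bravo:116, Hydra:32, Rigel:41, Pavo:305 → nearest is Hydra
1 of the 6 points has Hydra as nearest.

1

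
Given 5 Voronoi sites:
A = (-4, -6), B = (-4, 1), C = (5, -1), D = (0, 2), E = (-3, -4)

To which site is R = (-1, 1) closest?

D

Squared Euclidean distances:
|RA|² = (-1−(-4))² + (1−(-6))² = 9 + 49 = 58
|RB|² = (-1−(-4))² + (1−1)² = 9 + 0 = 9
|RC|² = (-1−5)² + (1−(-1))² = 36 + 4 = 40
|RD|² = (-1−0)² + (1−2)² = 1 + 1 = 2
|RE|² = (-1−(-3))² + (1−(-4))² = 4 + 25 = 29
Minimum is at D.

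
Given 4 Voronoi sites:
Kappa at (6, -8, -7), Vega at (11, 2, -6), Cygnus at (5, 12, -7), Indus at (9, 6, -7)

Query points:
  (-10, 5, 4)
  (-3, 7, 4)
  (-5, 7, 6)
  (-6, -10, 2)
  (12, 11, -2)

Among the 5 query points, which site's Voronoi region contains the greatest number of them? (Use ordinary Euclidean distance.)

(-10, 5, 4) — d² to each: Kappa:546, Vega:550, Cygnus:395, Indus:483 → nearest is Cygnus
(-3, 7, 4) — d² to each: Kappa:427, Vega:321, Cygnus:210, Indus:266 → nearest is Cygnus
(-5, 7, 6) — d² to each: Kappa:515, Vega:425, Cygnus:294, Indus:366 → nearest is Cygnus
(-6, -10, 2) — d² to each: Kappa:229, Vega:497, Cygnus:686, Indus:562 → nearest is Kappa
(12, 11, -2) — d² to each: Kappa:422, Vega:98, Cygnus:75, Indus:59 → nearest is Indus
Tally — Kappa:1, Cygnus:3, Indus:1. Cygnus captures the most (3).

Cygnus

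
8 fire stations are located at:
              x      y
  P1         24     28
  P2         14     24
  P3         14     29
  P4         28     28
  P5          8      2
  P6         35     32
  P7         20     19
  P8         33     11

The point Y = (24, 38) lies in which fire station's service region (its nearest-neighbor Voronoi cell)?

P1

Squared Euclidean distances:
|YP1|² = (24−24)² + (38−28)² = 0 + 100 = 100
|YP2|² = (24−14)² + (38−24)² = 100 + 196 = 296
|YP3|² = (24−14)² + (38−29)² = 100 + 81 = 181
|YP4|² = (24−28)² + (38−28)² = 16 + 100 = 116
|YP5|² = (24−8)² + (38−2)² = 256 + 1296 = 1552
|YP6|² = (24−35)² + (38−32)² = 121 + 36 = 157
|YP7|² = (24−20)² + (38−19)² = 16 + 361 = 377
|YP8|² = (24−33)² + (38−11)² = 81 + 729 = 810
P1 is nearest.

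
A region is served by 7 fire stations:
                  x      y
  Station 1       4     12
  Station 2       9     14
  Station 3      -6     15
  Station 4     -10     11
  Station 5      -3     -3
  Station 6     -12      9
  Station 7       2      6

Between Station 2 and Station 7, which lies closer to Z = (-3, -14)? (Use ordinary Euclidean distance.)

Station 7

Compare squared distances:
d²(Z, Station 2) = (-3−9)² + (-14−14)² = 144 + 784 = 928
d²(Z, Station 7) = (-3−2)² + (-14−6)² = 25 + 400 = 425
928 > 425, so Station 7 is closer.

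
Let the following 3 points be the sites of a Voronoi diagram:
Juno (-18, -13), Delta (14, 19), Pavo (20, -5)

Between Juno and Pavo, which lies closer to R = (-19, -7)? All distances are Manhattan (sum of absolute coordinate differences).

d(R, Juno) = |-19−(-18)| + |-7−(-13)| = 1 + 6 = 7
d(R, Pavo) = |-19−20| + |-7−(-5)| = 39 + 2 = 41
7 < 41, so Juno is closer.

Juno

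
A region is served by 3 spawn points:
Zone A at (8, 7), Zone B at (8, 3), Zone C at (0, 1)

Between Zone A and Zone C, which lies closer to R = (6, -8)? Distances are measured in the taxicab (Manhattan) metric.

Zone C

d(R, Zone A) = |6−8| + |-8−7| = 2 + 15 = 17
d(R, Zone C) = |6−0| + |-8−1| = 6 + 9 = 15
17 > 15, so Zone C is closer.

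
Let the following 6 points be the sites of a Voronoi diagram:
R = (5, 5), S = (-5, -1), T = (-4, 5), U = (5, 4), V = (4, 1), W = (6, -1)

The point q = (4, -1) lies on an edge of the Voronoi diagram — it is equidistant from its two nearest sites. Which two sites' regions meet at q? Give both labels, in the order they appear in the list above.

Squared distances from q to each site:
|qR|² = (4−5)² + (-1−5)² = 1 + 36 = 37
|qS|² = (4−(-5))² + (-1−(-1))² = 81 + 0 = 81
|qT|² = (4−(-4))² + (-1−5)² = 64 + 36 = 100
|qU|² = (4−5)² + (-1−4)² = 1 + 25 = 26
|qV|² = (4−4)² + (-1−1)² = 0 + 4 = 4
|qW|² = (4−6)² + (-1−(-1))² = 4 + 0 = 4
q is equidistant from V and W (both at squared distance 4), and every other site is strictly farther — so q lies on the V–W Voronoi edge.

V and W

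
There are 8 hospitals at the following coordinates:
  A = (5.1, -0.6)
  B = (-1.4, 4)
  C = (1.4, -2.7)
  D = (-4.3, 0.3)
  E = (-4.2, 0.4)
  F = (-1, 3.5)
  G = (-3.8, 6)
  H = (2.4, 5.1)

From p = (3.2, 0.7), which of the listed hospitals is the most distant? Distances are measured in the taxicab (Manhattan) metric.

d(p,A) = 1.9 + 1.3 = 3.2
d(p,B) = 4.6 + 3.3 = 7.9
d(p,C) = 1.8 + 3.4 = 5.2
d(p,D) = 7.5 + 0.4 = 7.9
d(p,E) = 7.4 + 0.3 = 7.7
d(p,F) = 4.2 + 2.8 = 7
d(p,G) = 7 + 5.3 = 12.3
d(p,H) = 0.8 + 4.4 = 5.2
The largest is to G.

G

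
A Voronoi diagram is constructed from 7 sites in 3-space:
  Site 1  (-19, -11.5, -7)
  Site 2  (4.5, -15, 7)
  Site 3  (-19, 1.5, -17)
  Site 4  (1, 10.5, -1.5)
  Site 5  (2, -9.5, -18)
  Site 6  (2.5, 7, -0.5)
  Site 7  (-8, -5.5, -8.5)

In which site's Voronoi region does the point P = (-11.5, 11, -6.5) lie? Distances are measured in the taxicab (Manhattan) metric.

Site 4

d(P, Site 1) = |-11.5−(-19)| + |11−(-11.5)| + |-6.5−(-7)| = 7.5 + 22.5 + 0.5 = 30.5
d(P, Site 2) = |-11.5−4.5| + |11−(-15)| + |-6.5−7| = 16 + 26 + 13.5 = 55.5
d(P, Site 3) = |-11.5−(-19)| + |11−1.5| + |-6.5−(-17)| = 7.5 + 9.5 + 10.5 = 27.5
d(P, Site 4) = |-11.5−1| + |11−10.5| + |-6.5−(-1.5)| = 12.5 + 0.5 + 5 = 18
d(P, Site 5) = |-11.5−2| + |11−(-9.5)| + |-6.5−(-18)| = 13.5 + 20.5 + 11.5 = 45.5
d(P, Site 6) = |-11.5−2.5| + |11−7| + |-6.5−(-0.5)| = 14 + 4 + 6 = 24
d(P, Site 7) = |-11.5−(-8)| + |11−(-5.5)| + |-6.5−(-8.5)| = 3.5 + 16.5 + 2 = 22
Site 4 is nearest.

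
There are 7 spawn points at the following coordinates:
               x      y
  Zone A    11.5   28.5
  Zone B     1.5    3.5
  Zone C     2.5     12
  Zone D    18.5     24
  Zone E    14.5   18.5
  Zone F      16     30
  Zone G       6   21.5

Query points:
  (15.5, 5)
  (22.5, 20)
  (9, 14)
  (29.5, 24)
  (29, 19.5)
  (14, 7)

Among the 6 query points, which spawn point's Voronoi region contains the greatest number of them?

(15.5, 5) — d² to each: Zone A:568.25, Zone B:198.25, Zone C:218, Zone D:370, Zone E:183.25, Zone F:625.25, Zone G:362.5 → nearest is Zone E
(22.5, 20) — d² to each: Zone A:193.25, Zone B:713.25, Zone C:464, Zone D:32, Zone E:66.25, Zone F:142.25, Zone G:274.5 → nearest is Zone D
(9, 14) — d² to each: Zone A:216.5, Zone B:166.5, Zone C:46.25, Zone D:190.25, Zone E:50.5, Zone F:305, Zone G:65.25 → nearest is Zone C
(29.5, 24) — d² to each: Zone A:344.25, Zone B:1204.25, Zone C:873, Zone D:121, Zone E:255.25, Zone F:218.25, Zone G:558.5 → nearest is Zone D
(29, 19.5) — d² to each: Zone A:387.25, Zone B:1012.25, Zone C:758.5, Zone D:130.5, Zone E:211.25, Zone F:279.25, Zone G:533 → nearest is Zone D
(14, 7) — d² to each: Zone A:468.5, Zone B:168.5, Zone C:157.25, Zone D:309.25, Zone E:132.5, Zone F:533, Zone G:274.25 → nearest is Zone E
Tally — Zone C:1, Zone D:3, Zone E:2. Zone D captures the most (3).

Zone D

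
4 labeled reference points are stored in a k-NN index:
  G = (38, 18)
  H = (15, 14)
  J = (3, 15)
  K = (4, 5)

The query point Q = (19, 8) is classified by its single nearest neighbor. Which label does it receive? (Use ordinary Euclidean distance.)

H

Compare squared distances (the ordering matches that of the actual distances):
|QG|² = (19−38)² + (8−18)² = 361 + 100 = 461
|QH|² = (19−15)² + (8−14)² = 16 + 36 = 52
|QJ|² = (19−3)² + (8−15)² = 256 + 49 = 305
|QK|² = (19−4)² + (8−5)² = 225 + 9 = 234
H is nearest.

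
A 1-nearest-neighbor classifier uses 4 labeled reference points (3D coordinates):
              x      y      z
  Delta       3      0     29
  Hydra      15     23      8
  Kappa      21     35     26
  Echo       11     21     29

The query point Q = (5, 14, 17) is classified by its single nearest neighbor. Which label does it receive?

Since √ is increasing, it suffices to compare squared distances:
d²(Q, Delta) = (5−3)² + (14−0)² + (17−29)² = 4 + 196 + 144 = 344
d²(Q, Hydra) = (5−15)² + (14−23)² + (17−8)² = 100 + 81 + 81 = 262
d²(Q, Kappa) = (5−21)² + (14−35)² + (17−26)² = 256 + 441 + 81 = 778
d²(Q, Echo) = (5−11)² + (14−21)² + (17−29)² = 36 + 49 + 144 = 229
Minimum is at Echo.

Echo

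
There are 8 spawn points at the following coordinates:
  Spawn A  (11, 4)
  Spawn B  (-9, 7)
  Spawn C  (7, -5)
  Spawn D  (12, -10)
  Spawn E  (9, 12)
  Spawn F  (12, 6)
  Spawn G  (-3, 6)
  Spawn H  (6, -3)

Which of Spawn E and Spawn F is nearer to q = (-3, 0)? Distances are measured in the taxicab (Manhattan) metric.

d(q, Spawn E) = |-3−9| + |0−12| = 12 + 12 = 24
d(q, Spawn F) = |-3−12| + |0−6| = 15 + 6 = 21
24 > 21, so Spawn F is closer.

Spawn F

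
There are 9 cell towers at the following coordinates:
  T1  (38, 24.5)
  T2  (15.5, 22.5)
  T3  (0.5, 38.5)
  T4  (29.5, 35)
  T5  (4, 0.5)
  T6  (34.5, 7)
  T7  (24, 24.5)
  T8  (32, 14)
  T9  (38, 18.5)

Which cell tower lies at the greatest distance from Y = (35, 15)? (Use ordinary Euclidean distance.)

T3

Since √ is increasing, it suffices to compare squared distances:
|YT1|² = (35−38)² + (15−24.5)² = 9 + 90.25 = 99.25
|YT2|² = (35−15.5)² + (15−22.5)² = 380.25 + 56.25 = 436.5
|YT3|² = (35−0.5)² + (15−38.5)² = 1190.25 + 552.25 = 1742.5
|YT4|² = (35−29.5)² + (15−35)² = 30.25 + 400 = 430.25
|YT5|² = (35−4)² + (15−0.5)² = 961 + 210.25 = 1171.25
|YT6|² = (35−34.5)² + (15−7)² = 0.25 + 64 = 64.25
|YT7|² = (35−24)² + (15−24.5)² = 121 + 90.25 = 211.25
|YT8|² = (35−32)² + (15−14)² = 9 + 1 = 10
|YT9|² = (35−38)² + (15−18.5)² = 9 + 12.25 = 21.25
The largest is to T3.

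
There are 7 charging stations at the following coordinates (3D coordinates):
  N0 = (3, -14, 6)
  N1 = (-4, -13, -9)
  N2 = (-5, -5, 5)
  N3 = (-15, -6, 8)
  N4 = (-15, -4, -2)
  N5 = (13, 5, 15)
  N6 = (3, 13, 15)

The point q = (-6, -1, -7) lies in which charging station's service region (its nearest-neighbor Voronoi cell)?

Squared Euclidean distances:
|qN0|² = 81 + 169 + 169 = 419
|qN1|² = 4 + 144 + 4 = 152
|qN2|² = 1 + 16 + 144 = 161
|qN3|² = 81 + 25 + 225 = 331
|qN4|² = 81 + 9 + 25 = 115
|qN5|² = 361 + 36 + 484 = 881
|qN6|² = 81 + 196 + 484 = 761
Minimum is at N4.

N4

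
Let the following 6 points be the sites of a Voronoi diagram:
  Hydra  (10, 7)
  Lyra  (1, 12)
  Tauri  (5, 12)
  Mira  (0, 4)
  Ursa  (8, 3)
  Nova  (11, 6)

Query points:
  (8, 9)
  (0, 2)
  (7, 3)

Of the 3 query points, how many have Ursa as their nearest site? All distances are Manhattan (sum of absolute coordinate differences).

1

(8, 9) — d to each: Hydra:4, Lyra:10, Tauri:6, Mira:13, Ursa:6, Nova:6 → nearest is Hydra
(0, 2) — d to each: Hydra:15, Lyra:11, Tauri:15, Mira:2, Ursa:9, Nova:15 → nearest is Mira
(7, 3) — d to each: Hydra:7, Lyra:15, Tauri:11, Mira:8, Ursa:1, Nova:7 → nearest is Ursa
1 of the 3 points has Ursa as nearest.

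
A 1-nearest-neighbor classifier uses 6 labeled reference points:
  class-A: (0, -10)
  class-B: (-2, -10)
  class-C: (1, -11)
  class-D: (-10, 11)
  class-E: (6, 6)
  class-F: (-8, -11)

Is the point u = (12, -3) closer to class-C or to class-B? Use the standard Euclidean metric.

Compare squared distances:
d²(u, class-C) = (12−1)² + (-3−(-11))² = 121 + 64 = 185
d²(u, class-B) = (12−(-2))² + (-3−(-10))² = 196 + 49 = 245
185 < 245, so class-C is closer.

class-C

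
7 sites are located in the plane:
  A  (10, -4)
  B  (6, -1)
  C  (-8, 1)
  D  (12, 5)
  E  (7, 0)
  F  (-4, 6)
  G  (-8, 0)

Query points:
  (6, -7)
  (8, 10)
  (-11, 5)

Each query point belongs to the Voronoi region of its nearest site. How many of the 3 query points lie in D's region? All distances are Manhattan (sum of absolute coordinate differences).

1

(6, -7) — d to each: A:7, B:6, C:22, D:18, E:8, F:23, G:21 → nearest is B
(8, 10) — d to each: A:16, B:13, C:25, D:9, E:11, F:16, G:26 → nearest is D
(-11, 5) — d to each: A:30, B:23, C:7, D:23, E:23, F:8, G:8 → nearest is C
1 of the 3 points has D as nearest.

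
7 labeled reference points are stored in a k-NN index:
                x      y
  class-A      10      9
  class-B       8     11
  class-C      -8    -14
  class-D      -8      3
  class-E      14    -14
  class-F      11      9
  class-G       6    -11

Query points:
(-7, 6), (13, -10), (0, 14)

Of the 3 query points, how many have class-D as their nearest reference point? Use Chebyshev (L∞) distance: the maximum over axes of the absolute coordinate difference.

(-7, 6) — d to each: class-A:17, class-B:15, class-C:20, class-D:3, class-E:21, class-F:18, class-G:17 → nearest is class-D
(13, -10) — d to each: class-A:19, class-B:21, class-C:21, class-D:21, class-E:4, class-F:19, class-G:7 → nearest is class-E
(0, 14) — d to each: class-A:10, class-B:8, class-C:28, class-D:11, class-E:28, class-F:11, class-G:25 → nearest is class-B
1 of the 3 points has class-D as nearest.

1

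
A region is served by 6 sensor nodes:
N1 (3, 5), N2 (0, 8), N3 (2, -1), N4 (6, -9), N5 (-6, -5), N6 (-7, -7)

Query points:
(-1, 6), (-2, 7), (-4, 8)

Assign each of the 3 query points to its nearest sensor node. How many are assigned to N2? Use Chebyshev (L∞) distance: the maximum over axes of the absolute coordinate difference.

3

(-1, 6) — d to each: N1:4, N2:2, N3:7, N4:15, N5:11, N6:13 → nearest is N2
(-2, 7) — d to each: N1:5, N2:2, N3:8, N4:16, N5:12, N6:14 → nearest is N2
(-4, 8) — d to each: N1:7, N2:4, N3:9, N4:17, N5:13, N6:15 → nearest is N2
3 of the 3 points have N2 as nearest.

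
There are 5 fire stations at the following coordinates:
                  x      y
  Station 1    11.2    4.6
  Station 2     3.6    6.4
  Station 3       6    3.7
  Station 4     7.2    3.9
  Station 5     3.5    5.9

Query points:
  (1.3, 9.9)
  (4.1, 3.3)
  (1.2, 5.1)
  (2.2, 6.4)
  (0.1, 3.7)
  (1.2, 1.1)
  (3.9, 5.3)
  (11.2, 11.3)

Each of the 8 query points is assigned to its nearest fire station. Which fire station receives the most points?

Station 5

(1.3, 9.9) — d² to each: Station 1:126.1, Station 2:17.54, Station 3:60.53, Station 4:70.81, Station 5:20.84 → nearest is Station 2
(4.1, 3.3) — d² to each: Station 1:52.1, Station 2:9.86, Station 3:3.77, Station 4:9.97, Station 5:7.12 → nearest is Station 3
(1.2, 5.1) — d² to each: Station 1:100.25, Station 2:7.45, Station 3:25, Station 4:37.44, Station 5:5.93 → nearest is Station 5
(2.2, 6.4) — d² to each: Station 1:84.24, Station 2:1.96, Station 3:21.73, Station 4:31.25, Station 5:1.94 → nearest is Station 5
(0.1, 3.7) — d² to each: Station 1:124.02, Station 2:19.54, Station 3:34.81, Station 4:50.45, Station 5:16.4 → nearest is Station 5
(1.2, 1.1) — d² to each: Station 1:112.25, Station 2:33.85, Station 3:29.8, Station 4:43.84, Station 5:28.33 → nearest is Station 5
(3.9, 5.3) — d² to each: Station 1:53.78, Station 2:1.3, Station 3:6.97, Station 4:12.85, Station 5:0.52 → nearest is Station 5
(11.2, 11.3) — d² to each: Station 1:44.89, Station 2:81.77, Station 3:84.8, Station 4:70.76, Station 5:88.45 → nearest is Station 1
Tally — Station 1:1, Station 2:1, Station 3:1, Station 5:5. Station 5 captures the most (5).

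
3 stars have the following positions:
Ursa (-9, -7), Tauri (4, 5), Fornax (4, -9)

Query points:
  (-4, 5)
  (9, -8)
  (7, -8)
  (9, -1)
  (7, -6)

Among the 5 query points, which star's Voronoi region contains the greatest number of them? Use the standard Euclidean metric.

Fornax

(-4, 5) — d² to each: Ursa:169, Tauri:64, Fornax:260 → nearest is Tauri
(9, -8) — d² to each: Ursa:325, Tauri:194, Fornax:26 → nearest is Fornax
(7, -8) — d² to each: Ursa:257, Tauri:178, Fornax:10 → nearest is Fornax
(9, -1) — d² to each: Ursa:360, Tauri:61, Fornax:89 → nearest is Tauri
(7, -6) — d² to each: Ursa:257, Tauri:130, Fornax:18 → nearest is Fornax
Tally — Tauri:2, Fornax:3. Fornax captures the most (3).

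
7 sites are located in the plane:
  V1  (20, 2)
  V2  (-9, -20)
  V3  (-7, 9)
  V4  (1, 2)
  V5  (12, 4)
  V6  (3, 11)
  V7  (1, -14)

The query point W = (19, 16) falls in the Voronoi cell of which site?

V5

Squared Euclidean distances:
|WV1|² = (19−20)² + (16−2)² = 1 + 196 = 197
|WV2|² = (19−(-9))² + (16−(-20))² = 784 + 1296 = 2080
|WV3|² = (19−(-7))² + (16−9)² = 676 + 49 = 725
|WV4|² = (19−1)² + (16−2)² = 324 + 196 = 520
|WV5|² = (19−12)² + (16−4)² = 49 + 144 = 193
|WV6|² = (19−3)² + (16−11)² = 256 + 25 = 281
|WV7|² = (19−1)² + (16−(-14))² = 324 + 900 = 1224
The smallest is to V5, so W lies in the Voronoi region of V5.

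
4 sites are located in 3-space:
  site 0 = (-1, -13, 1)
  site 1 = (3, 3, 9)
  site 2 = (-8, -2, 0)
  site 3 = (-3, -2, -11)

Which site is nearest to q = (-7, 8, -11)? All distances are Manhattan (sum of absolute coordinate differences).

site 3

d(q, site 0) = |-7−(-1)| + |8−(-13)| + |-11−1| = 6 + 21 + 12 = 39
d(q, site 1) = |-7−3| + |8−3| + |-11−9| = 10 + 5 + 20 = 35
d(q, site 2) = |-7−(-8)| + |8−(-2)| + |-11−0| = 1 + 10 + 11 = 22
d(q, site 3) = |-7−(-3)| + |8−(-2)| + |-11−(-11)| = 4 + 10 + 0 = 14
site 3 is nearest.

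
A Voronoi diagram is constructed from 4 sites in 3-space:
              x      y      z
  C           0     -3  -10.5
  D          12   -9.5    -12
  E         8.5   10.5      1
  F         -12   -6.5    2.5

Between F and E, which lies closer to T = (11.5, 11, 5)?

E

Compare squared distances:
|TF|² = (11.5−(-12))² + (11−(-6.5))² + (5−2.5)² = 552.25 + 306.25 + 6.25 = 864.75
|TE|² = (11.5−8.5)² + (11−10.5)² + (5−1)² = 9 + 0.25 + 16 = 25.25
864.75 > 25.25, so E is closer.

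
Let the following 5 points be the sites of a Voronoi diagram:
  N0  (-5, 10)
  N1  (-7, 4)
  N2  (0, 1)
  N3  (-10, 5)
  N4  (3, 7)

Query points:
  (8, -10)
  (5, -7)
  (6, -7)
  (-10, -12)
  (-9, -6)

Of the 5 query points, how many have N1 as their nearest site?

2

(8, -10) — d² to each: N0:569, N1:421, N2:185, N3:549, N4:314 → nearest is N2
(5, -7) — d² to each: N0:389, N1:265, N2:89, N3:369, N4:200 → nearest is N2
(6, -7) — d² to each: N0:410, N1:290, N2:100, N3:400, N4:205 → nearest is N2
(-10, -12) — d² to each: N0:509, N1:265, N2:269, N3:289, N4:530 → nearest is N1
(-9, -6) — d² to each: N0:272, N1:104, N2:130, N3:122, N4:313 → nearest is N1
2 of the 5 points have N1 as nearest.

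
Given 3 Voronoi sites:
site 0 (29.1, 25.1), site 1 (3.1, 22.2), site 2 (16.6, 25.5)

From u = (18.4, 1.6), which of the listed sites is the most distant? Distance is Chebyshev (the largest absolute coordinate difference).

d(u, site 0) = max(10.7, 23.5) = 23.5
d(u, site 1) = max(15.3, 20.6) = 20.6
d(u, site 2) = max(1.8, 23.9) = 23.9
The largest is to site 2.

site 2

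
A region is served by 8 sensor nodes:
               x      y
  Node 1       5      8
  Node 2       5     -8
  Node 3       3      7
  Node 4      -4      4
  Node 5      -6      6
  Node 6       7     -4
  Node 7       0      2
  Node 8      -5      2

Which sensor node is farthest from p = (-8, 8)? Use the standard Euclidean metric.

Node 2

Compare squared distances (the ordering matches that of the actual distances):
d²(p, Node 1) = 169 + 0 = 169
d²(p, Node 2) = 169 + 256 = 425
d²(p, Node 3) = 121 + 1 = 122
d²(p, Node 4) = 16 + 16 = 32
d²(p, Node 5) = 4 + 4 = 8
d²(p, Node 6) = 225 + 144 = 369
d²(p, Node 7) = 64 + 36 = 100
d²(p, Node 8) = 9 + 36 = 45
The largest is to Node 2.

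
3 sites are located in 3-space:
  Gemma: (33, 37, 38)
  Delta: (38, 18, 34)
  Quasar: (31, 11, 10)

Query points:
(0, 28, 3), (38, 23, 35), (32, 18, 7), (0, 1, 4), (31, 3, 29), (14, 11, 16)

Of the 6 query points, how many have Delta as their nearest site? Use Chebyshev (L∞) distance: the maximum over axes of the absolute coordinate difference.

2

(0, 28, 3) — d to each: Gemma:35, Delta:38, Quasar:31 → nearest is Quasar
(38, 23, 35) — d to each: Gemma:14, Delta:5, Quasar:25 → nearest is Delta
(32, 18, 7) — d to each: Gemma:31, Delta:27, Quasar:7 → nearest is Quasar
(0, 1, 4) — d to each: Gemma:36, Delta:38, Quasar:31 → nearest is Quasar
(31, 3, 29) — d to each: Gemma:34, Delta:15, Quasar:19 → nearest is Delta
(14, 11, 16) — d to each: Gemma:26, Delta:24, Quasar:17 → nearest is Quasar
2 of the 6 points have Delta as nearest.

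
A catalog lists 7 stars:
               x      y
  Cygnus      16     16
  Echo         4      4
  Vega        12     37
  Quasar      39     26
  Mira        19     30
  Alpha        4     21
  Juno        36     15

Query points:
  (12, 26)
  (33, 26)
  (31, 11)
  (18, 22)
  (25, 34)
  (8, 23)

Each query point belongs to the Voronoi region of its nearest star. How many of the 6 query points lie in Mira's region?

2

(12, 26) — d² to each: Cygnus:116, Echo:548, Vega:121, Quasar:729, Mira:65, Alpha:89, Juno:697 → nearest is Mira
(33, 26) — d² to each: Cygnus:389, Echo:1325, Vega:562, Quasar:36, Mira:212, Alpha:866, Juno:130 → nearest is Quasar
(31, 11) — d² to each: Cygnus:250, Echo:778, Vega:1037, Quasar:289, Mira:505, Alpha:829, Juno:41 → nearest is Juno
(18, 22) — d² to each: Cygnus:40, Echo:520, Vega:261, Quasar:457, Mira:65, Alpha:197, Juno:373 → nearest is Cygnus
(25, 34) — d² to each: Cygnus:405, Echo:1341, Vega:178, Quasar:260, Mira:52, Alpha:610, Juno:482 → nearest is Mira
(8, 23) — d² to each: Cygnus:113, Echo:377, Vega:212, Quasar:970, Mira:170, Alpha:20, Juno:848 → nearest is Alpha
2 of the 6 points have Mira as nearest.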